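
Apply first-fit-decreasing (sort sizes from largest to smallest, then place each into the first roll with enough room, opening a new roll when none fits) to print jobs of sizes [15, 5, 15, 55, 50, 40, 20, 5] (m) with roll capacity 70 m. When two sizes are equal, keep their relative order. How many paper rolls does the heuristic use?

Sorted descending: 55, 50, 40, 20, 15, 15, 5, 5.
  55 → roll 1 (new)  [load 55/70]
  50 → roll 2 (new)  [load 50/70]
  40 → roll 3 (new)  [load 40/70]
  20 → roll 2  [load 70/70]
  15 → roll 1  [load 70/70]
  15 → roll 3  [load 55/70]
  5 → roll 3  [load 60/70]
  5 → roll 3  [load 65/70]
3 paper rolls opened.

3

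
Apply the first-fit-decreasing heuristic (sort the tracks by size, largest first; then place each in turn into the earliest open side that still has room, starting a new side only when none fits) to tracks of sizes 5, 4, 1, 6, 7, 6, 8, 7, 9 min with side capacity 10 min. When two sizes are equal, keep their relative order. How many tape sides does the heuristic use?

Sorted descending: 9, 8, 7, 7, 6, 6, 5, 4, 1.
  9 → side 1 (new)  [load 9/10]
  8 → side 2 (new)  [load 8/10]
  7 → side 3 (new)  [load 7/10]
  7 → side 4 (new)  [load 7/10]
  6 → side 5 (new)  [load 6/10]
  6 → side 6 (new)  [load 6/10]
  5 → side 7 (new)  [load 5/10]
  4 → side 5  [load 10/10]
  1 → side 1  [load 10/10]
7 tape sides opened.

7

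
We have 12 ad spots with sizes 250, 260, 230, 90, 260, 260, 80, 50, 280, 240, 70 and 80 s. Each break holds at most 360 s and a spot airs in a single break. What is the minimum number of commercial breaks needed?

7

Total = 280 + 260 + 260 + 260 + 250 + 240 + 230 + 90 + 80 + 80 + 70 + 50 = 2150 s.
Lower bound: ⌈2150/360⌉ = 6 commercial breaks.
Also, 7 ad spots each exceed 180 s, and no two of those can share a break, so at least 7 commercial breaks are needed.
A packing using 7 commercial breaks:
  break 1: 280 + 80 = 360
  break 2: 260 + 90 = 350
  break 3: 260 + 80 = 340
  break 4: 260 + 70 = 330
  break 5: 250 + 50 = 300
  break 6: 240 = 240
  break 7: 230 = 230
This matches the lower bound, so 7 is optimal.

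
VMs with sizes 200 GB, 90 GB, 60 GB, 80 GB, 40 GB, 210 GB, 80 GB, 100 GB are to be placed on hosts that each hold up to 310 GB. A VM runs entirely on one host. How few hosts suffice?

Total = 210 + 200 + 100 + 90 + 80 + 80 + 60 + 40 = 860 GB.
Lower bound: ⌈860/310⌉ = 3 hosts.
A packing using 3 hosts:
  host 1: 210 + 100 = 310
  host 2: 200 + 90 = 290
  host 3: 80 + 80 + 60 + 40 = 260
This matches the lower bound, so 3 is optimal.

3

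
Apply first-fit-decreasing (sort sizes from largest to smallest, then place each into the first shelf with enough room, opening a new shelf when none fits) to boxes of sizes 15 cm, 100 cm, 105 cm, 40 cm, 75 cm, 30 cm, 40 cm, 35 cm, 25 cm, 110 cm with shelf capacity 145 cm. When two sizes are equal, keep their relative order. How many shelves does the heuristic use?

4

Sorted descending: 110, 105, 100, 75, 40, 40, 35, 30, 25, 15.
  110 → shelf 1 (new)  [load 110/145]
  105 → shelf 2 (new)  [load 105/145]
  100 → shelf 3 (new)  [load 100/145]
  75 → shelf 4 (new)  [load 75/145]
  40 → shelf 2  [load 145/145]
  40 → shelf 3  [load 140/145]
  35 → shelf 1  [load 145/145]
  30 → shelf 4  [load 105/145]
  25 → shelf 4  [load 130/145]
  15 → shelf 4  [load 145/145]
4 shelves opened.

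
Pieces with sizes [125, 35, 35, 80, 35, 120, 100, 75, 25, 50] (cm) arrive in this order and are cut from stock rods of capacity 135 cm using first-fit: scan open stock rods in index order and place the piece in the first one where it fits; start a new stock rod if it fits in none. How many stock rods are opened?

  125 → stock rod 1 (new)  [load 125/135]
  35 → stock rod 2 (new)  [load 35/135]
  35 → stock rod 2  [load 70/135]
  80 → stock rod 3 (new)  [load 80/135]
  35 → stock rod 2  [load 105/135]
  120 → stock rod 4 (new)  [load 120/135]
  100 → stock rod 5 (new)  [load 100/135]
  75 → stock rod 6 (new)  [load 75/135]
  25 → stock rod 2  [load 130/135]
  50 → stock rod 3  [load 130/135]
6 stock rods opened.

6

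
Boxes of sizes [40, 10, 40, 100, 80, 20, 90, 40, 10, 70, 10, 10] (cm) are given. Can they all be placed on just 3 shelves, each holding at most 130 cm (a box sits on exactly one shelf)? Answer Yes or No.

Total = 520 cm; ⌈520/130⌉ = 4.
At least 4 shelves are required, but only 3 are allowed.

No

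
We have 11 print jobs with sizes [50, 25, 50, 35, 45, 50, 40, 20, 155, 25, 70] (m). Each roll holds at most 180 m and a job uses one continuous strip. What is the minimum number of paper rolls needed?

Total = 155 + 70 + 50 + 50 + 50 + 45 + 40 + 35 + 25 + 25 + 20 = 565 m.
Lower bound: ⌈565/180⌉ = 4 paper rolls.
A packing using 4 paper rolls:
  roll 1: 155 + 25 = 180
  roll 2: 70 + 50 + 50 = 170
  roll 3: 50 + 45 + 40 + 35 = 170
  roll 4: 25 + 20 = 45
This matches the lower bound, so 4 is optimal.

4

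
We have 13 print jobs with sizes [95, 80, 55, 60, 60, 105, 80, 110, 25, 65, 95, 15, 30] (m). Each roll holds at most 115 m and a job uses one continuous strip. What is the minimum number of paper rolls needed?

Total = 110 + 105 + 95 + 95 + 80 + 80 + 65 + 60 + 60 + 55 + 30 + 25 + 15 = 875 m.
Lower bound: ⌈875/115⌉ = 8 paper rolls.
Also, 9 print jobs each exceed 115/2 m, and no two of those can share a roll, so at least 9 paper rolls are needed.
A packing using 9 paper rolls:
  roll 1: 110 = 110
  roll 2: 105 = 105
  roll 3: 95 + 15 = 110
  roll 4: 95 = 95
  roll 5: 80 + 30 = 110
  roll 6: 80 + 25 = 105
  roll 7: 65 = 65
  roll 8: 60 + 55 = 115
  roll 9: 60 = 60
This matches the lower bound, so 9 is optimal.

9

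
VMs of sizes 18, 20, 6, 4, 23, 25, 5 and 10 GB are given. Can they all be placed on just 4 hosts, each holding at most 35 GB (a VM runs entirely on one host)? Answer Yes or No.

Yes

A valid assignment using 4 hosts:
  host 1: 25 + 10 = 35
  host 2: 23 + 6 + 5 = 34
  host 3: 20 + 4 = 24
  host 4: 18 = 18
Every load is within 35 GB, so 4 hosts suffice.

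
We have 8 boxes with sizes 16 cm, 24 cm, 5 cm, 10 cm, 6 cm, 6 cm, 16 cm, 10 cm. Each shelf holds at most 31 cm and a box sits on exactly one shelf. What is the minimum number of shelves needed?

Total = 24 + 16 + 16 + 10 + 10 + 6 + 6 + 5 = 93 cm.
Lower bound: ⌈93/31⌉ = 3 shelves.
A packing using 4 shelves:
  shelf 1: 24 + 6 = 30
  shelf 2: 16 + 10 + 5 = 31
  shelf 3: 16 + 10 = 26
  shelf 4: 6 = 6
No arrangement into 3 shelves stays within capacity, so 4 is optimal.

4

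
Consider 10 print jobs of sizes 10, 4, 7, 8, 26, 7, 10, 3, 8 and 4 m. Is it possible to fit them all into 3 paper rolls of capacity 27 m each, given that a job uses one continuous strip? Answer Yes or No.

No

Total = 87 m; ⌈87/27⌉ = 4.
At least 4 paper rolls are required, but only 3 are allowed.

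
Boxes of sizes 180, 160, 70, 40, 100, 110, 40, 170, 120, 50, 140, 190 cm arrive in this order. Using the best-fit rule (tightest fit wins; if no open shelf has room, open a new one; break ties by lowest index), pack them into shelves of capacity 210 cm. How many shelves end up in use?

8

  180 → shelf 1 (new)  [load 180/210]
  160 → shelf 2 (new)  [load 160/210]
  70 → shelf 3 (new)  [load 70/210]
  40 → shelf 2  [load 200/210]
  100 → shelf 3  [load 170/210]
  110 → shelf 4 (new)  [load 110/210]
  40 → shelf 3  [load 210/210]
  170 → shelf 5 (new)  [load 170/210]
  120 → shelf 6 (new)  [load 120/210]
  50 → shelf 6  [load 170/210]
  140 → shelf 7 (new)  [load 140/210]
  190 → shelf 8 (new)  [load 190/210]
8 shelves opened.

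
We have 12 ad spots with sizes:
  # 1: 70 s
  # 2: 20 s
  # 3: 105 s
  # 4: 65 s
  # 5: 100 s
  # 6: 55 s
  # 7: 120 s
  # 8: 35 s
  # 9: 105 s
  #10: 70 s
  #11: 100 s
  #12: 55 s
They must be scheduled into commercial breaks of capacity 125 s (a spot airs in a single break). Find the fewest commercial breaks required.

8

Total = 120 + 105 + 105 + 100 + 100 + 70 + 70 + 65 + 55 + 55 + 35 + 20 = 900 s.
Lower bound: ⌈900/125⌉ = 8 commercial breaks.
A packing using 8 commercial breaks:
  break 1: 120 = 120
  break 2: 105 + 20 = 125
  break 3: 105 = 105
  break 4: 100 = 100
  break 5: 100 = 100
  break 6: 70 + 55 = 125
  break 7: 70 + 55 = 125
  break 8: 65 + 35 = 100
This matches the lower bound, so 8 is optimal.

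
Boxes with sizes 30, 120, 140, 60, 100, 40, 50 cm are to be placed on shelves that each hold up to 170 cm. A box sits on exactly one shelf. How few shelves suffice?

Total = 140 + 120 + 100 + 60 + 50 + 40 + 30 = 540 cm.
Lower bound: ⌈540/170⌉ = 4 shelves.
A packing using 4 shelves:
  shelf 1: 140 + 30 = 170
  shelf 2: 120 + 50 = 170
  shelf 3: 100 + 60 = 160
  shelf 4: 40 = 40
This matches the lower bound, so 4 is optimal.

4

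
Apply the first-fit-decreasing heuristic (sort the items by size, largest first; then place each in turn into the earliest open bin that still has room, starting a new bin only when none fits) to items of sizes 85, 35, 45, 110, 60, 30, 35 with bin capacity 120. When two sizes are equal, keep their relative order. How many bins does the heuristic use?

Sorted descending: 110, 85, 60, 45, 35, 35, 30.
  110 → bin 1 (new)  [load 110/120]
  85 → bin 2 (new)  [load 85/120]
  60 → bin 3 (new)  [load 60/120]
  45 → bin 3  [load 105/120]
  35 → bin 2  [load 120/120]
  35 → bin 4 (new)  [load 35/120]
  30 → bin 4  [load 65/120]
4 bins opened.

4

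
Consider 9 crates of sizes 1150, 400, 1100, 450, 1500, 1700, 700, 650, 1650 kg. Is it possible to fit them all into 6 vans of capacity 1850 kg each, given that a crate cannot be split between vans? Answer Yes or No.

A valid assignment using 6 vans:
  van 1: 1700 = 1700
  van 2: 1650 = 1650
  van 3: 1500 = 1500
  van 4: 1150 + 700 = 1850
  van 5: 1100 + 650 = 1750
  van 6: 450 + 400 = 850
Every load is within 1850 kg, so 6 vans suffice.

Yes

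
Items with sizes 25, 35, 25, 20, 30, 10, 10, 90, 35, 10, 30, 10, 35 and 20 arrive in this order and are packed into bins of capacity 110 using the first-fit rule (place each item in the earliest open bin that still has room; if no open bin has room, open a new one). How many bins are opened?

4

  25 → bin 1 (new)  [load 25/110]
  35 → bin 1  [load 60/110]
  25 → bin 1  [load 85/110]
  20 → bin 1  [load 105/110]
  30 → bin 2 (new)  [load 30/110]
  10 → bin 2  [load 40/110]
  10 → bin 2  [load 50/110]
  90 → bin 3 (new)  [load 90/110]
  35 → bin 2  [load 85/110]
  10 → bin 2  [load 95/110]
  30 → bin 4 (new)  [load 30/110]
  10 → bin 2  [load 105/110]
  35 → bin 4  [load 65/110]
  20 → bin 3  [load 110/110]
4 bins opened.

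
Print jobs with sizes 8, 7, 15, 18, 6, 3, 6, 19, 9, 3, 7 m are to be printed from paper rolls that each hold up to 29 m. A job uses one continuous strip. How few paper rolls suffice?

4

Total = 19 + 18 + 15 + 9 + 8 + 7 + 7 + 6 + 6 + 3 + 3 = 101 m.
Lower bound: ⌈101/29⌉ = 4 paper rolls.
A packing using 4 paper rolls:
  roll 1: 19 + 9 = 28
  roll 2: 18 + 8 + 3 = 29
  roll 3: 15 + 7 + 7 = 29
  roll 4: 6 + 6 + 3 = 15
This matches the lower bound, so 4 is optimal.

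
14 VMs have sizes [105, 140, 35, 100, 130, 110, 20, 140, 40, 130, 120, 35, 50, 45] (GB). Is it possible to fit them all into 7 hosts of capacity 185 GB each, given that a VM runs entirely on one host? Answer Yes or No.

Total = 1200 GB; ⌈1200/185⌉ = 7.
8 VMs each exceed half the capacity and cannot share a host, forcing at least 8 hosts.
At least 8 hosts are required, but only 7 are allowed.

No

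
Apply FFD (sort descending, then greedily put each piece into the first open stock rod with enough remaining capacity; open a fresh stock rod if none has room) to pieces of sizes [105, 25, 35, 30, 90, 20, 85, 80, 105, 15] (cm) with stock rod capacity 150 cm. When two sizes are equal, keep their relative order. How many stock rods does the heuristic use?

Sorted descending: 105, 105, 90, 85, 80, 35, 30, 25, 20, 15.
  105 → stock rod 1 (new)  [load 105/150]
  105 → stock rod 2 (new)  [load 105/150]
  90 → stock rod 3 (new)  [load 90/150]
  85 → stock rod 4 (new)  [load 85/150]
  80 → stock rod 5 (new)  [load 80/150]
  35 → stock rod 1  [load 140/150]
  30 → stock rod 2  [load 135/150]
  25 → stock rod 3  [load 115/150]
  20 → stock rod 3  [load 135/150]
  15 → stock rod 2  [load 150/150]
5 stock rods opened.

5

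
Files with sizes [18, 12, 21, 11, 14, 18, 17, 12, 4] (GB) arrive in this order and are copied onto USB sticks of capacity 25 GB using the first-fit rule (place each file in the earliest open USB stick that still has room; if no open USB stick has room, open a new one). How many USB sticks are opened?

7

  18 → USB stick 1 (new)  [load 18/25]
  12 → USB stick 2 (new)  [load 12/25]
  21 → USB stick 3 (new)  [load 21/25]
  11 → USB stick 2  [load 23/25]
  14 → USB stick 4 (new)  [load 14/25]
  18 → USB stick 5 (new)  [load 18/25]
  17 → USB stick 6 (new)  [load 17/25]
  12 → USB stick 7 (new)  [load 12/25]
  4 → USB stick 1  [load 22/25]
7 USB sticks opened.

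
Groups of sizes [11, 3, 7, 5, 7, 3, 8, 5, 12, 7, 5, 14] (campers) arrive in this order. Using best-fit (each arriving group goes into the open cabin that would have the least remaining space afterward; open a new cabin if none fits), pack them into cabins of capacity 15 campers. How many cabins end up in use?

7

  11 → cabin 1 (new)  [load 11/15]
  3 → cabin 1  [load 14/15]
  7 → cabin 2 (new)  [load 7/15]
  5 → cabin 2  [load 12/15]
  7 → cabin 3 (new)  [load 7/15]
  3 → cabin 2  [load 15/15]
  8 → cabin 3  [load 15/15]
  5 → cabin 4 (new)  [load 5/15]
  12 → cabin 5 (new)  [load 12/15]
  7 → cabin 4  [load 12/15]
  5 → cabin 6 (new)  [load 5/15]
  14 → cabin 7 (new)  [load 14/15]
7 cabins opened.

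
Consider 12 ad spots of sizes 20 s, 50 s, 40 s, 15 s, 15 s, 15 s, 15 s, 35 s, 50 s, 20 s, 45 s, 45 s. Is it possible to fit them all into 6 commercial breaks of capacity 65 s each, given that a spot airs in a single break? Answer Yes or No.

Yes

A valid assignment using 6 commercial breaks:
  break 1: 50 + 15 = 65
  break 2: 50 + 15 = 65
  break 3: 45 + 20 = 65
  break 4: 45 + 20 = 65
  break 5: 40 + 15 = 55
  break 6: 35 + 15 = 50
Every load is within 65 s, so 6 commercial breaks suffice.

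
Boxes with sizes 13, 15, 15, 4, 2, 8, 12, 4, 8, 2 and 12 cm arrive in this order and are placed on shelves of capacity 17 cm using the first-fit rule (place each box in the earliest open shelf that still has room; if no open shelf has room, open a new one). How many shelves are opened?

  13 → shelf 1 (new)  [load 13/17]
  15 → shelf 2 (new)  [load 15/17]
  15 → shelf 3 (new)  [load 15/17]
  4 → shelf 1  [load 17/17]
  2 → shelf 2  [load 17/17]
  8 → shelf 4 (new)  [load 8/17]
  12 → shelf 5 (new)  [load 12/17]
  4 → shelf 4  [load 12/17]
  8 → shelf 6 (new)  [load 8/17]
  2 → shelf 3  [load 17/17]
  12 → shelf 7 (new)  [load 12/17]
7 shelves opened.

7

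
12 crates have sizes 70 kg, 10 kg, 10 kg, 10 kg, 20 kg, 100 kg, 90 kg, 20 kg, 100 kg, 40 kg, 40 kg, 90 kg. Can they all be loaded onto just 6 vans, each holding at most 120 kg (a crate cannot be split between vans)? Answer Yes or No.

A valid assignment using 6 vans:
  van 1: 100 + 20 = 120
  van 2: 100 + 20 = 120
  van 3: 90 + 10 + 10 + 10 = 120
  van 4: 90 = 90
  van 5: 70 + 40 = 110
  van 6: 40 = 40
Every load is within 120 kg, so 6 vans suffice.

Yes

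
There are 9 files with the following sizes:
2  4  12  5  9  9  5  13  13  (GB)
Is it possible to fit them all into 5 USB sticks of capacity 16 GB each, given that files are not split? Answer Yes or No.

Yes

A valid assignment using 5 USB sticks:
  USB stick 1: 13 + 2 = 15
  USB stick 2: 13 = 13
  USB stick 3: 12 + 4 = 16
  USB stick 4: 9 + 5 = 14
  USB stick 5: 9 + 5 = 14
Every load is within 16 GB, so 5 USB sticks suffice.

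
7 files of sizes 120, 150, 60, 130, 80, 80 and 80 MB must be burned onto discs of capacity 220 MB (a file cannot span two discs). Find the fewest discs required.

4

Total = 150 + 130 + 120 + 80 + 80 + 80 + 60 = 700 MB.
Lower bound: ⌈700/220⌉ = 4 discs.
A packing using 4 discs:
  disc 1: 150 + 60 = 210
  disc 2: 130 + 80 = 210
  disc 3: 120 + 80 = 200
  disc 4: 80 = 80
This matches the lower bound, so 4 is optimal.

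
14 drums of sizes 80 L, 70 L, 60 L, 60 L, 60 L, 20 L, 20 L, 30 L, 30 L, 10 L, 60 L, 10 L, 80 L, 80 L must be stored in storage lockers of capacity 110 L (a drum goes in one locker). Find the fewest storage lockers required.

Total = 80 + 80 + 80 + 70 + 60 + 60 + 60 + 60 + 30 + 30 + 20 + 20 + 10 + 10 = 670 L.
Lower bound: ⌈670/110⌉ = 7 storage lockers.
Also, 8 drums each exceed 55 L, and no two of those can share a locker, so at least 8 storage lockers are needed.
A packing using 8 storage lockers:
  locker 1: 80 + 30 = 110
  locker 2: 80 + 30 = 110
  locker 3: 80 + 20 + 10 = 110
  locker 4: 70 + 20 + 10 = 100
  locker 5: 60 = 60
  locker 6: 60 = 60
  locker 7: 60 = 60
  locker 8: 60 = 60
This matches the lower bound, so 8 is optimal.

8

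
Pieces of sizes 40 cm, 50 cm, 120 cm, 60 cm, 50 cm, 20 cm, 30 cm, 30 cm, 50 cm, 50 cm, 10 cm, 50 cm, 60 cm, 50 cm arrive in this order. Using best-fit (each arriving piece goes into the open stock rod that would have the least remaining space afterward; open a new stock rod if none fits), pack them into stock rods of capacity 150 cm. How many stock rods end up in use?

  40 → stock rod 1 (new)  [load 40/150]
  50 → stock rod 1  [load 90/150]
  120 → stock rod 2 (new)  [load 120/150]
  60 → stock rod 1  [load 150/150]
  50 → stock rod 3 (new)  [load 50/150]
  20 → stock rod 2  [load 140/150]
  30 → stock rod 3  [load 80/150]
  30 → stock rod 3  [load 110/150]
  50 → stock rod 4 (new)  [load 50/150]
  50 → stock rod 4  [load 100/150]
  10 → stock rod 2  [load 150/150]
  50 → stock rod 4  [load 150/150]
  60 → stock rod 5 (new)  [load 60/150]
  50 → stock rod 5  [load 110/150]
5 stock rods opened.

5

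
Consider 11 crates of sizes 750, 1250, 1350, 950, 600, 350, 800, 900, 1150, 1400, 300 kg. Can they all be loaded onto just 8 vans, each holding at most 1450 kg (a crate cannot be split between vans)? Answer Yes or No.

Yes

A valid assignment using 8 vans:
  van 1: 1400 = 1400
  van 2: 1350 = 1350
  van 3: 1250 = 1250
  van 4: 1150 + 300 = 1450
  van 5: 950 + 350 = 1300
  van 6: 900 = 900
  van 7: 800 + 600 = 1400
  van 8: 750 = 750
Every load is within 1450 kg, so 8 vans suffice.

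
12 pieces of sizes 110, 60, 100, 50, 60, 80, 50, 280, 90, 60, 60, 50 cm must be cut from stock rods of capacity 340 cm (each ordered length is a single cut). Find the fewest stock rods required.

4

Total = 280 + 110 + 100 + 90 + 80 + 60 + 60 + 60 + 60 + 50 + 50 + 50 = 1050 cm.
Lower bound: ⌈1050/340⌉ = 4 stock rods.
A packing using 4 stock rods:
  stock rod 1: 280 + 60 = 340
  stock rod 2: 110 + 100 + 90 = 300
  stock rod 3: 80 + 60 + 60 + 60 + 50 = 310
  stock rod 4: 50 + 50 = 100
This matches the lower bound, so 4 is optimal.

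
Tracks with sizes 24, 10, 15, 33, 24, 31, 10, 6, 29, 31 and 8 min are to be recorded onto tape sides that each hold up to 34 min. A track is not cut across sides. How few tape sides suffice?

7

Total = 33 + 31 + 31 + 29 + 24 + 24 + 15 + 10 + 10 + 8 + 6 = 221 min.
Lower bound: ⌈221/34⌉ = 7 tape sides.
A packing using 7 tape sides:
  side 1: 33 = 33
  side 2: 31 = 31
  side 3: 31 = 31
  side 4: 29 = 29
  side 5: 24 + 10 = 34
  side 6: 24 + 10 = 34
  side 7: 15 + 8 + 6 = 29
This matches the lower bound, so 7 is optimal.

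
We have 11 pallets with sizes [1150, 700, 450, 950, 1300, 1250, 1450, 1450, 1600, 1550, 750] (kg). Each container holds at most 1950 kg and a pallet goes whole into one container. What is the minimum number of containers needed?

8

Total = 1600 + 1550 + 1450 + 1450 + 1300 + 1250 + 1150 + 950 + 750 + 700 + 450 = 12600 kg.
Lower bound: ⌈12600/1950⌉ = 7 containers.
A packing using 8 containers:
  container 1: 1600 = 1600
  container 2: 1550 = 1550
  container 3: 1450 + 450 = 1900
  container 4: 1450 = 1450
  container 5: 1300 = 1300
  container 6: 1250 + 700 = 1950
  container 7: 1150 + 750 = 1900
  container 8: 950 = 950
No arrangement into 7 containers stays within capacity, so 8 is optimal.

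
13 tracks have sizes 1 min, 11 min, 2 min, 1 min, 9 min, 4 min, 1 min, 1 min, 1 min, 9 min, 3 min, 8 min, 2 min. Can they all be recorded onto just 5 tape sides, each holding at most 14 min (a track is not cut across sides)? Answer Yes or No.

A valid assignment using 4 tape sides:
  side 1: 11 + 3 = 14
  side 2: 9 + 4 + 1 = 14
  side 3: 9 + 2 + 2 + 1 = 14
  side 4: 8 + 1 + 1 + 1 = 11
That uses only 4 ≤ 5, so 5 tape sides are enough.

Yes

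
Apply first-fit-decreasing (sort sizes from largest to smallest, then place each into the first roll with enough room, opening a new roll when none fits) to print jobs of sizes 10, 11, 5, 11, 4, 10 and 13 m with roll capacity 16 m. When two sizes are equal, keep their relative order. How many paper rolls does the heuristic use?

Sorted descending: 13, 11, 11, 10, 10, 5, 4.
  13 → roll 1 (new)  [load 13/16]
  11 → roll 2 (new)  [load 11/16]
  11 → roll 3 (new)  [load 11/16]
  10 → roll 4 (new)  [load 10/16]
  10 → roll 5 (new)  [load 10/16]
  5 → roll 2  [load 16/16]
  4 → roll 3  [load 15/16]
5 paper rolls opened.

5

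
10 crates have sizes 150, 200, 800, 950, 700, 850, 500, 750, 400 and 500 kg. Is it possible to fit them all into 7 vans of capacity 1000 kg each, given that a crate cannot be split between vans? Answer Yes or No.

Yes

A valid assignment using 7 vans:
  van 1: 950 = 950
  van 2: 850 + 150 = 1000
  van 3: 800 + 200 = 1000
  van 4: 750 = 750
  van 5: 700 = 700
  van 6: 500 + 500 = 1000
  van 7: 400 = 400
Every load is within 1000 kg, so 7 vans suffice.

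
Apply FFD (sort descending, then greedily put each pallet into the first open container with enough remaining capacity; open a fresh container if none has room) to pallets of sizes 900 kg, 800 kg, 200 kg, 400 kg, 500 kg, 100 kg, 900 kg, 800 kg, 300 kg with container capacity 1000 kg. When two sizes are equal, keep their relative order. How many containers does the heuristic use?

Sorted descending: 900, 900, 800, 800, 500, 400, 300, 200, 100.
  900 → container 1 (new)  [load 900/1000]
  900 → container 2 (new)  [load 900/1000]
  800 → container 3 (new)  [load 800/1000]
  800 → container 4 (new)  [load 800/1000]
  500 → container 5 (new)  [load 500/1000]
  400 → container 5  [load 900/1000]
  300 → container 6 (new)  [load 300/1000]
  200 → container 3  [load 1000/1000]
  100 → container 1  [load 1000/1000]
6 containers opened.

6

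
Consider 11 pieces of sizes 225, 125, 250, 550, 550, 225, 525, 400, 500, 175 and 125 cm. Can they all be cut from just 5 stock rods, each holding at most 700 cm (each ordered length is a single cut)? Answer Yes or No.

Total = 3650 cm; ⌈3650/700⌉ = 6.
At least 6 stock rods are required, but only 5 are allowed.

No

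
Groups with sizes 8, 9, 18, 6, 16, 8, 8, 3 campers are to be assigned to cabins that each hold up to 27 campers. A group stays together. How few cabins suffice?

3

Total = 18 + 16 + 9 + 8 + 8 + 8 + 6 + 3 = 76 campers.
Lower bound: ⌈76/27⌉ = 3 cabins.
A packing using 3 cabins:
  cabin 1: 18 + 9 = 27
  cabin 2: 16 + 8 + 3 = 27
  cabin 3: 8 + 8 + 6 = 22
This matches the lower bound, so 3 is optimal.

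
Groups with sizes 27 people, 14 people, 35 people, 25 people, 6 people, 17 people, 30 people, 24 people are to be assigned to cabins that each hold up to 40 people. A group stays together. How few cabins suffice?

6

Total = 35 + 30 + 27 + 25 + 24 + 17 + 14 + 6 = 178 people.
Lower bound: ⌈178/40⌉ = 5 cabins.
A packing using 6 cabins:
  cabin 1: 35 = 35
  cabin 2: 30 + 6 = 36
  cabin 3: 27 = 27
  cabin 4: 25 + 14 = 39
  cabin 5: 24 = 24
  cabin 6: 17 = 17
No arrangement into 5 cabins stays within capacity, so 6 is optimal.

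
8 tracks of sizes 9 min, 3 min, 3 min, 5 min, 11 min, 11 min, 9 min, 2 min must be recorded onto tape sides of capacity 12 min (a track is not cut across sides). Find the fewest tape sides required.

5

Total = 11 + 11 + 9 + 9 + 5 + 3 + 3 + 2 = 53 min.
Lower bound: ⌈53/12⌉ = 5 tape sides.
A packing using 5 tape sides:
  side 1: 11 = 11
  side 2: 11 = 11
  side 3: 9 + 3 = 12
  side 4: 9 + 3 = 12
  side 5: 5 + 2 = 7
This matches the lower bound, so 5 is optimal.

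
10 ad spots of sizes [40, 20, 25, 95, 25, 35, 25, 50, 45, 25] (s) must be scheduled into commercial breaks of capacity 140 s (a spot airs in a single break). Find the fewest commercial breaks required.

Total = 95 + 50 + 45 + 40 + 35 + 25 + 25 + 25 + 25 + 20 = 385 s.
Lower bound: ⌈385/140⌉ = 3 commercial breaks.
A packing using 3 commercial breaks:
  break 1: 95 + 45 = 140
  break 2: 50 + 40 + 35 = 125
  break 3: 25 + 25 + 25 + 25 + 20 = 120
This matches the lower bound, so 3 is optimal.

3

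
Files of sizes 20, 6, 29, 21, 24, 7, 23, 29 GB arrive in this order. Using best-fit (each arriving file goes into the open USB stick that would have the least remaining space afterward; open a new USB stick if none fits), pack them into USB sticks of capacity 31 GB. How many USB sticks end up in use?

6

  20 → USB stick 1 (new)  [load 20/31]
  6 → USB stick 1  [load 26/31]
  29 → USB stick 2 (new)  [load 29/31]
  21 → USB stick 3 (new)  [load 21/31]
  24 → USB stick 4 (new)  [load 24/31]
  7 → USB stick 4  [load 31/31]
  23 → USB stick 5 (new)  [load 23/31]
  29 → USB stick 6 (new)  [load 29/31]
6 USB sticks opened.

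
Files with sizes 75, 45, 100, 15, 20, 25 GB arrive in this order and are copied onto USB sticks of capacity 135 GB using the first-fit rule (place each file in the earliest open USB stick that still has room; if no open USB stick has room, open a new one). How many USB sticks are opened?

  75 → USB stick 1 (new)  [load 75/135]
  45 → USB stick 1  [load 120/135]
  100 → USB stick 2 (new)  [load 100/135]
  15 → USB stick 1  [load 135/135]
  20 → USB stick 2  [load 120/135]
  25 → USB stick 3 (new)  [load 25/135]
3 USB sticks opened.

3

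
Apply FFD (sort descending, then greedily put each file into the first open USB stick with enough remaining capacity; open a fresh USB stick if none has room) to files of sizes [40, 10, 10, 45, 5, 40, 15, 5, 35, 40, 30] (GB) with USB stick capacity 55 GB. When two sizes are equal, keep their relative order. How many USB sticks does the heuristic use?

6

Sorted descending: 45, 40, 40, 40, 35, 30, 15, 10, 10, 5, 5.
  45 → USB stick 1 (new)  [load 45/55]
  40 → USB stick 2 (new)  [load 40/55]
  40 → USB stick 3 (new)  [load 40/55]
  40 → USB stick 4 (new)  [load 40/55]
  35 → USB stick 5 (new)  [load 35/55]
  30 → USB stick 6 (new)  [load 30/55]
  15 → USB stick 2  [load 55/55]
  10 → USB stick 1  [load 55/55]
  10 → USB stick 3  [load 50/55]
  5 → USB stick 3  [load 55/55]
  5 → USB stick 4  [load 45/55]
6 USB sticks opened.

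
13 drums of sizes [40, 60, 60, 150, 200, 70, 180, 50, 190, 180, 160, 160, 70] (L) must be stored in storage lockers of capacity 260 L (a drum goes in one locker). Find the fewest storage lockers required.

Total = 200 + 190 + 180 + 180 + 160 + 160 + 150 + 70 + 70 + 60 + 60 + 50 + 40 = 1570 L.
Lower bound: ⌈1570/260⌉ = 7 storage lockers.
A packing using 7 storage lockers:
  locker 1: 200 + 60 = 260
  locker 2: 190 + 70 = 260
  locker 3: 180 + 70 = 250
  locker 4: 180 + 60 = 240
  locker 5: 160 + 50 + 40 = 250
  locker 6: 160 = 160
  locker 7: 150 = 150
This matches the lower bound, so 7 is optimal.

7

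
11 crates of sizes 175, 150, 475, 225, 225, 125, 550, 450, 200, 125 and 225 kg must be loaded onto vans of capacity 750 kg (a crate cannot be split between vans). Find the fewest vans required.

Total = 550 + 475 + 450 + 225 + 225 + 225 + 200 + 175 + 150 + 125 + 125 = 2925 kg.
Lower bound: ⌈2925/750⌉ = 4 vans.
A packing using 4 vans:
  van 1: 550 + 200 = 750
  van 2: 475 + 225 = 700
  van 3: 450 + 175 + 125 = 750
  van 4: 225 + 225 + 150 + 125 = 725
This matches the lower bound, so 4 is optimal.

4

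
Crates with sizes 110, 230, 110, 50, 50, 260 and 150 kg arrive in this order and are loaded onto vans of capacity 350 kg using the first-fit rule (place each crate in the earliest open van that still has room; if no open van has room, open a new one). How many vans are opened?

4

  110 → van 1 (new)  [load 110/350]
  230 → van 1  [load 340/350]
  110 → van 2 (new)  [load 110/350]
  50 → van 2  [load 160/350]
  50 → van 2  [load 210/350]
  260 → van 3 (new)  [load 260/350]
  150 → van 4 (new)  [load 150/350]
4 vans opened.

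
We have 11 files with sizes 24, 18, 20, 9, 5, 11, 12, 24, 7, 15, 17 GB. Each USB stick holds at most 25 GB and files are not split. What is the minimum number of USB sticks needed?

7

Total = 24 + 24 + 20 + 18 + 17 + 15 + 12 + 11 + 9 + 7 + 5 = 162 GB.
Lower bound: ⌈162/25⌉ = 7 USB sticks.
A packing using 7 USB sticks:
  USB stick 1: 24 = 24
  USB stick 2: 24 = 24
  USB stick 3: 20 + 5 = 25
  USB stick 4: 18 + 7 = 25
  USB stick 5: 17 = 17
  USB stick 6: 15 + 9 = 24
  USB stick 7: 12 + 11 = 23
This matches the lower bound, so 7 is optimal.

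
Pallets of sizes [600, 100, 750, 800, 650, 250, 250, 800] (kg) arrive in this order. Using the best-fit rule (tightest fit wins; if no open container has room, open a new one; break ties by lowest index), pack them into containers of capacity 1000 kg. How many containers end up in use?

  600 → container 1 (new)  [load 600/1000]
  100 → container 1  [load 700/1000]
  750 → container 2 (new)  [load 750/1000]
  800 → container 3 (new)  [load 800/1000]
  650 → container 4 (new)  [load 650/1000]
  250 → container 2  [load 1000/1000]
  250 → container 1  [load 950/1000]
  800 → container 5 (new)  [load 800/1000]
5 containers opened.

5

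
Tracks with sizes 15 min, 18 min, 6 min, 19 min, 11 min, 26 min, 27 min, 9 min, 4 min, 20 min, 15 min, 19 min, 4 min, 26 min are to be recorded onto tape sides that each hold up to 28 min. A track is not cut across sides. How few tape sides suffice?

Total = 27 + 26 + 26 + 20 + 19 + 19 + 18 + 15 + 15 + 11 + 9 + 6 + 4 + 4 = 219 min.
Lower bound: ⌈219/28⌉ = 8 tape sides.
Also, 9 tracks each exceed 14 min, and no two of those can share a side, so at least 9 tape sides are needed.
A packing using 9 tape sides:
  side 1: 27 = 27
  side 2: 26 = 26
  side 3: 26 = 26
  side 4: 20 + 6 = 26
  side 5: 19 + 9 = 28
  side 6: 19 + 4 + 4 = 27
  side 7: 18 = 18
  side 8: 15 + 11 = 26
  side 9: 15 = 15
This matches the lower bound, so 9 is optimal.

9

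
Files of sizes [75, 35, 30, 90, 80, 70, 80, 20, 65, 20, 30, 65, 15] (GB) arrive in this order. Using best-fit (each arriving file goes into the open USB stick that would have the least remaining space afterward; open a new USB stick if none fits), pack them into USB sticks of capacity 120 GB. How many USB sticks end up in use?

  75 → USB stick 1 (new)  [load 75/120]
  35 → USB stick 1  [load 110/120]
  30 → USB stick 2 (new)  [load 30/120]
  90 → USB stick 2  [load 120/120]
  80 → USB stick 3 (new)  [load 80/120]
  70 → USB stick 4 (new)  [load 70/120]
  80 → USB stick 5 (new)  [load 80/120]
  20 → USB stick 3  [load 100/120]
  65 → USB stick 6 (new)  [load 65/120]
  20 → USB stick 3  [load 120/120]
  30 → USB stick 5  [load 110/120]
  65 → USB stick 7 (new)  [load 65/120]
  15 → USB stick 4  [load 85/120]
7 USB sticks opened.

7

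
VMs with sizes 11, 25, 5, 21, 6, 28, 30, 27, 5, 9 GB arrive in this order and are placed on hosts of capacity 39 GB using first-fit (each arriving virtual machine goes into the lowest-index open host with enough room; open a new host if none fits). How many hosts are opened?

5

  11 → host 1 (new)  [load 11/39]
  25 → host 1  [load 36/39]
  5 → host 2 (new)  [load 5/39]
  21 → host 2  [load 26/39]
  6 → host 2  [load 32/39]
  28 → host 3 (new)  [load 28/39]
  30 → host 4 (new)  [load 30/39]
  27 → host 5 (new)  [load 27/39]
  5 → host 2  [load 37/39]
  9 → host 3  [load 37/39]
5 hosts opened.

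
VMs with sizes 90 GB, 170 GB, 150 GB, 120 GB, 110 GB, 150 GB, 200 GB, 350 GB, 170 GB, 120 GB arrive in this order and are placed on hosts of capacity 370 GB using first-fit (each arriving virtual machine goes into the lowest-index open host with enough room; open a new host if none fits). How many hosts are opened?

  90 → host 1 (new)  [load 90/370]
  170 → host 1  [load 260/370]
  150 → host 2 (new)  [load 150/370]
  120 → host 2  [load 270/370]
  110 → host 1  [load 370/370]
  150 → host 3 (new)  [load 150/370]
  200 → host 3  [load 350/370]
  350 → host 4 (new)  [load 350/370]
  170 → host 5 (new)  [load 170/370]
  120 → host 5  [load 290/370]
5 hosts opened.

5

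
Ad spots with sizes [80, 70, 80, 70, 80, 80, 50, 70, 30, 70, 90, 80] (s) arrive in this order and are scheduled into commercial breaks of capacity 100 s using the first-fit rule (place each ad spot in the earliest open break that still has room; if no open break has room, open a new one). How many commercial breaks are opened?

  80 → break 1 (new)  [load 80/100]
  70 → break 2 (new)  [load 70/100]
  80 → break 3 (new)  [load 80/100]
  70 → break 4 (new)  [load 70/100]
  80 → break 5 (new)  [load 80/100]
  80 → break 6 (new)  [load 80/100]
  50 → break 7 (new)  [load 50/100]
  70 → break 8 (new)  [load 70/100]
  30 → break 2  [load 100/100]
  70 → break 9 (new)  [load 70/100]
  90 → break 10 (new)  [load 90/100]
  80 → break 11 (new)  [load 80/100]
11 commercial breaks opened.

11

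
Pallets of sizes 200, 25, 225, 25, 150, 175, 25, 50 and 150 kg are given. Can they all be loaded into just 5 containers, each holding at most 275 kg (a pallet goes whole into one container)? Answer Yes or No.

A valid assignment using 5 containers:
  container 1: 225 + 50 = 275
  container 2: 200 + 25 + 25 + 25 = 275
  container 3: 175 = 175
  container 4: 150 = 150
  container 5: 150 = 150
Every load is within 275 kg, so 5 containers suffice.

Yes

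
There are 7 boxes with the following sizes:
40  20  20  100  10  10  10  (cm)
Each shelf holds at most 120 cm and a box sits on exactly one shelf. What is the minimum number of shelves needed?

Total = 100 + 40 + 20 + 20 + 10 + 10 + 10 = 210 cm.
Lower bound: ⌈210/120⌉ = 2 shelves.
A packing using 2 shelves:
  shelf 1: 100 + 20 = 120
  shelf 2: 40 + 20 + 10 + 10 + 10 = 90
This matches the lower bound, so 2 is optimal.

2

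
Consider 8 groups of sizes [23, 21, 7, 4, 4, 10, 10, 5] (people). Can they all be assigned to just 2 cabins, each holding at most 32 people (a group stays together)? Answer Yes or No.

Total = 84 people; ⌈84/32⌉ = 3.
At least 3 cabins are required, but only 2 are allowed.

No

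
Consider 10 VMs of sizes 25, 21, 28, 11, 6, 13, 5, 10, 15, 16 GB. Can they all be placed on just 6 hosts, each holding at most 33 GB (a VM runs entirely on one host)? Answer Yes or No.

A valid assignment using 5 hosts:
  host 1: 28 + 5 = 33
  host 2: 25 + 6 = 31
  host 3: 21 + 11 = 32
  host 4: 16 + 15 = 31
  host 5: 13 + 10 = 23
That uses only 5 ≤ 6, so 6 hosts are enough.

Yes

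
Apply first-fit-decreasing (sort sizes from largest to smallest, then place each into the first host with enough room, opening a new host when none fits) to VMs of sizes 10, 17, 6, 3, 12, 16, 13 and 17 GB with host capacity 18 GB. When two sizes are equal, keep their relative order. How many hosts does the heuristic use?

6

Sorted descending: 17, 17, 16, 13, 12, 10, 6, 3.
  17 → host 1 (new)  [load 17/18]
  17 → host 2 (new)  [load 17/18]
  16 → host 3 (new)  [load 16/18]
  13 → host 4 (new)  [load 13/18]
  12 → host 5 (new)  [load 12/18]
  10 → host 6 (new)  [load 10/18]
  6 → host 5  [load 18/18]
  3 → host 4  [load 16/18]
6 hosts opened.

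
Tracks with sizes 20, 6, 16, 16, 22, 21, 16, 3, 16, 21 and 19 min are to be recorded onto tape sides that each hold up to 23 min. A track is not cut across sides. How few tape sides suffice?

Total = 22 + 21 + 21 + 20 + 19 + 16 + 16 + 16 + 16 + 6 + 3 = 176 min.
Lower bound: ⌈176/23⌉ = 8 tape sides.
Also, 9 tracks each exceed 23/2 min, and no two of those can share a side, so at least 9 tape sides are needed.
A packing using 9 tape sides:
  side 1: 22 = 22
  side 2: 21 = 21
  side 3: 21 = 21
  side 4: 20 + 3 = 23
  side 5: 19 = 19
  side 6: 16 + 6 = 22
  side 7: 16 = 16
  side 8: 16 = 16
  side 9: 16 = 16
This matches the lower bound, so 9 is optimal.

9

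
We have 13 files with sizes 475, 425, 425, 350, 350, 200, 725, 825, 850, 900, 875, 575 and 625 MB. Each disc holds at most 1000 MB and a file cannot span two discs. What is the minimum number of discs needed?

9

Total = 900 + 875 + 850 + 825 + 725 + 625 + 575 + 475 + 425 + 425 + 350 + 350 + 200 = 7600 MB.
Lower bound: ⌈7600/1000⌉ = 8 discs.
A packing using 9 discs:
  disc 1: 900 = 900
  disc 2: 875 = 875
  disc 3: 850 = 850
  disc 4: 825 = 825
  disc 5: 725 + 200 = 925
  disc 6: 625 + 350 = 975
  disc 7: 575 + 425 = 1000
  disc 8: 475 + 425 = 900
  disc 9: 350 = 350
No arrangement into 8 discs stays within capacity, so 9 is optimal.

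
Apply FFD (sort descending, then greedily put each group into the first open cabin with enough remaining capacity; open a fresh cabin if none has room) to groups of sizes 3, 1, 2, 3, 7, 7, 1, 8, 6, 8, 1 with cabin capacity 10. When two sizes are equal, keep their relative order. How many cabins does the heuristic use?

Sorted descending: 8, 8, 7, 7, 6, 3, 3, 2, 1, 1, 1.
  8 → cabin 1 (new)  [load 8/10]
  8 → cabin 2 (new)  [load 8/10]
  7 → cabin 3 (new)  [load 7/10]
  7 → cabin 4 (new)  [load 7/10]
  6 → cabin 5 (new)  [load 6/10]
  3 → cabin 3  [load 10/10]
  3 → cabin 4  [load 10/10]
  2 → cabin 1  [load 10/10]
  1 → cabin 2  [load 9/10]
  1 → cabin 2  [load 10/10]
  1 → cabin 5  [load 7/10]
5 cabins opened.

5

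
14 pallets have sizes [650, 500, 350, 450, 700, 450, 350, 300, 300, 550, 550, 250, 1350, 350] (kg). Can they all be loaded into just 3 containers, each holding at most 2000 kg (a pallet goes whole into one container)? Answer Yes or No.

Total = 7100 kg; ⌈7100/2000⌉ = 4.
At least 4 containers are required, but only 3 are allowed.

No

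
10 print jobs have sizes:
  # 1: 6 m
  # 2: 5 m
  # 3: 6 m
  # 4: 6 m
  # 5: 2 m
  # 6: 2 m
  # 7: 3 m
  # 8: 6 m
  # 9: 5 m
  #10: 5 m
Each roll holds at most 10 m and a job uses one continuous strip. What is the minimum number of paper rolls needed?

6

Total = 6 + 6 + 6 + 6 + 5 + 5 + 5 + 3 + 2 + 2 = 46 m.
Lower bound: ⌈46/10⌉ = 5 paper rolls.
A packing using 6 paper rolls:
  roll 1: 6 + 3 = 9
  roll 2: 6 + 2 + 2 = 10
  roll 3: 6 = 6
  roll 4: 6 = 6
  roll 5: 5 + 5 = 10
  roll 6: 5 = 5
No arrangement into 5 paper rolls stays within capacity, so 6 is optimal.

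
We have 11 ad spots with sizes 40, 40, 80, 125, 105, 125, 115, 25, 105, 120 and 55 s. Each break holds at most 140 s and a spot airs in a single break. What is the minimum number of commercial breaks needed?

Total = 125 + 125 + 120 + 115 + 105 + 105 + 80 + 55 + 40 + 40 + 25 = 935 s.
Lower bound: ⌈935/140⌉ = 7 commercial breaks.
A packing using 8 commercial breaks:
  break 1: 125 = 125
  break 2: 125 = 125
  break 3: 120 = 120
  break 4: 115 + 25 = 140
  break 5: 105 = 105
  break 6: 105 = 105
  break 7: 80 + 55 = 135
  break 8: 40 + 40 = 80
No arrangement into 7 commercial breaks stays within capacity, so 8 is optimal.

8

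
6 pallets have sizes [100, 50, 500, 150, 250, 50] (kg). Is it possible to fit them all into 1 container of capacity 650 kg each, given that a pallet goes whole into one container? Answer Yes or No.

No

Total = 1100 kg; ⌈1100/650⌉ = 2.
At least 2 containers are required, but only 1 is allowed.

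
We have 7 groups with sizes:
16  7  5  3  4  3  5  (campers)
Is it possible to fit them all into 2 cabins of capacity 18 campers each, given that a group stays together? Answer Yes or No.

Total = 43 campers; ⌈43/18⌉ = 3.
At least 3 cabins are required, but only 2 are allowed.

No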